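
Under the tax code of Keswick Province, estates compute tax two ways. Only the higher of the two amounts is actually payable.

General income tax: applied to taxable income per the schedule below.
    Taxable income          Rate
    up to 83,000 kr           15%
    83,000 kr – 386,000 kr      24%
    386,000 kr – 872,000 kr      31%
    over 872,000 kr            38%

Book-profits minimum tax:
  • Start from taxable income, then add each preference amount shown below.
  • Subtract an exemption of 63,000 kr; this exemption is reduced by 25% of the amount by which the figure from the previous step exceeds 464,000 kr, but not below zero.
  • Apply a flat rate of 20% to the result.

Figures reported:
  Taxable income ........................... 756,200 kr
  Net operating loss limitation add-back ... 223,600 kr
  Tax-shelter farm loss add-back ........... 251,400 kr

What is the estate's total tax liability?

246,240 kr

Book-profits minimum tax:
  Adjusted income: 756,200 kr + 223,600 kr + 251,400 kr = 1,231,200 kr
  Exemption: 25% × (1,231,200 kr − 464,000 kr) = 191,800 kr ≥ 63,000 kr, so the exemption is fully phased out
  Base: 1,231,200 kr − 0 kr = 1,231,200 kr
  1,231,200 kr × 20% = 246,240 kr

General income tax:
  83,000 kr × 15% = 12,450 kr
  303,000 kr × 24% = 72,720 kr
  370,200 kr × 31% = 114,762 kr
  → 199,932 kr

246,240 kr > 199,932 kr, so the book-profits minimum tax is the binding amount.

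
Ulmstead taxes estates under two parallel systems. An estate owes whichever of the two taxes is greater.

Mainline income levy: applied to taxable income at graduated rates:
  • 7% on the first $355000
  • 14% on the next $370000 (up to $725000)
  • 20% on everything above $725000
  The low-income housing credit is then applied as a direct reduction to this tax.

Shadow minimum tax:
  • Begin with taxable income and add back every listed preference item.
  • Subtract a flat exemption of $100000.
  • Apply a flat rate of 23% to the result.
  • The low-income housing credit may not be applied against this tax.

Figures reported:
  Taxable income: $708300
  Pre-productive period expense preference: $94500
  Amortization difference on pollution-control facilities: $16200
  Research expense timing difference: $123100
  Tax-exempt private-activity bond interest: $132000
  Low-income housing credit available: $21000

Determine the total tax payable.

$224043

Mainline income levy:
  $355000 × 7% = $24850
  $353300 × 14% = $49462
  → $74312
  Less low-income housing credit $21000 → $53312

Shadow minimum tax:
  Adjusted income: $708300 + $94500 + $16200 + $123100 + $132000 = $1074100
  Less exemption $100000 → base $974100
  $974100 × 23% = $224043

$224043 > $53312, so the shadow minimum tax is the binding amount.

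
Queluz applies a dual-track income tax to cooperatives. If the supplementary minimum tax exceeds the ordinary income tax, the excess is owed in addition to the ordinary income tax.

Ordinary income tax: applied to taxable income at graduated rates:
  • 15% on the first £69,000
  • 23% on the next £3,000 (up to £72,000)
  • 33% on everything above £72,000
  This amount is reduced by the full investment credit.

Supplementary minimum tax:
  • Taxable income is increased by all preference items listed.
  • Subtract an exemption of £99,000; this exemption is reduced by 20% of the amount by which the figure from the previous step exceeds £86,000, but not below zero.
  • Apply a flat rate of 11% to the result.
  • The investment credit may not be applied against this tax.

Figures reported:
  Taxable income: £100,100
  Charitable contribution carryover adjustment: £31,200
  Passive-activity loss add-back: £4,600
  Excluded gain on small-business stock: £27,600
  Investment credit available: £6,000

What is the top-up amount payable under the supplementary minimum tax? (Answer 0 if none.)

£0

Supplementary minimum tax:
  Adjusted income: £100,100 + £31,200 + £4,600 + £27,600 = £163,500
  Exemption: £99,000 − 20% × (£163,500 − £86,000) = £99,000 − £15,500 = £83,500
  Base: £163,500 − £83,500 = £80,000
  £80,000 × 11% = £8,800

Ordinary income tax:
  £69,000 × 15% = £10,350
  £3,000 × 23% = £690
  £28,100 × 33% = £9,273
  → £20,313
  Less investment credit £6,000 → £14,313

£8,800 ≤ £14,313, so no add-on is due.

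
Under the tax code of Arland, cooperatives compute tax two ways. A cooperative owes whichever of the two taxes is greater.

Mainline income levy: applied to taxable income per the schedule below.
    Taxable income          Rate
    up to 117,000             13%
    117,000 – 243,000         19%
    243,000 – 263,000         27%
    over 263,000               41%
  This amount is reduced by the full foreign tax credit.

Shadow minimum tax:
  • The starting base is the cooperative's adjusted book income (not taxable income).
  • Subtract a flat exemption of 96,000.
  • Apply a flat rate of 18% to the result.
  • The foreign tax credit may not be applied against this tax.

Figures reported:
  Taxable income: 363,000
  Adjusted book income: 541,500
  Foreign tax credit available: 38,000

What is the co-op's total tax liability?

80,190

Mainline income levy:
  117,000 × 13% = 15,210
  126,000 × 19% = 23,940
  20,000 × 27% = 5,400
  100,000 × 41% = 41,000
  → 85,550
  Less foreign tax credit 38,000 → 47,550

Shadow minimum tax:
  Base (adjusted book income): 541,500
  Less exemption 96,000 → base 445,500
  445,500 × 18% = 80,190

80,190 > 47,550, so the shadow minimum tax is the binding amount.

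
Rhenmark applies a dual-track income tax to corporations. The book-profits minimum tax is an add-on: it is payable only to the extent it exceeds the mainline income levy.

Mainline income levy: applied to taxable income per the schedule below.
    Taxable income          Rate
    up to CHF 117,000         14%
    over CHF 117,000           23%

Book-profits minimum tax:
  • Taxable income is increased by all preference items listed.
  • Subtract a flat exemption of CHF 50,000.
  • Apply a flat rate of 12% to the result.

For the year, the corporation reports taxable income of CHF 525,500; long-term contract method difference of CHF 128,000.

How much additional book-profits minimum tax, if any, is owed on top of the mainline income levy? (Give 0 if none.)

CHF 0

Mainline income levy:
  CHF 117,000 × 14% = CHF 16,380
  CHF 408,500 × 23% = CHF 93,955
  → CHF 110,335

Book-profits minimum tax:
  Adjusted income: CHF 525,500 + CHF 128,000 = CHF 653,500
  Less exemption CHF 50,000 → base CHF 603,500
  CHF 603,500 × 12% = CHF 72,420

CHF 72,420 ≤ CHF 110,335, so no add-on is due.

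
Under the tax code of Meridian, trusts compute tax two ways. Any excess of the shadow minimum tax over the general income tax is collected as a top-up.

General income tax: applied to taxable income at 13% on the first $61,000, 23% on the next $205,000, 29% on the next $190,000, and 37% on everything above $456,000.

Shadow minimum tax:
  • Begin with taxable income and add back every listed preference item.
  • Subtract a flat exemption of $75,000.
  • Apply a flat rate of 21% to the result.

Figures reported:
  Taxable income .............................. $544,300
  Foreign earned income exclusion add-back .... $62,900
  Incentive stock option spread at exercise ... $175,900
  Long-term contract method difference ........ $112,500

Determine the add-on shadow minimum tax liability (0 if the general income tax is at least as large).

$29,475

Shadow minimum tax:
  Adjusted income: $544,300 + $62,900 + $175,900 + $112,500 = $895,600
  Less exemption $75,000 → base $820,600
  $820,600 × 21% = $172,326

General income tax:
  $61,000 × 13% = $7,930
  $205,000 × 23% = $47,150
  $190,000 × 29% = $55,100
  $88,300 × 37% = $32,671
  → $142,851

Excess of shadow minimum tax over general income tax: $172,326 − $142,851 = $29,475.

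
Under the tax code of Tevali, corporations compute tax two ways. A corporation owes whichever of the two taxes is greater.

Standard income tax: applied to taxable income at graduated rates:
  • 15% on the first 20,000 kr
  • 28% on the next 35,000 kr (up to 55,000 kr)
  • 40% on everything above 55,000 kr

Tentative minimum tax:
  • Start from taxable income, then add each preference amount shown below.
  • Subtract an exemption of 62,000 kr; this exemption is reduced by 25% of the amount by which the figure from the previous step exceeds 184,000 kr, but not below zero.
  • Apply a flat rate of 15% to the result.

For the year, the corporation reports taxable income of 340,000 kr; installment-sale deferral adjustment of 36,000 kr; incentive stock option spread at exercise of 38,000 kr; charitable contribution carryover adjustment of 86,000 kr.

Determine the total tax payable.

126,800 kr

Tentative minimum tax:
  Adjusted income: 340,000 kr + 36,000 kr + 38,000 kr + 86,000 kr = 500,000 kr
  Exemption: 25% × (500,000 kr − 184,000 kr) = 79,000 kr ≥ 62,000 kr, so the exemption is fully phased out
  Base: 500,000 kr − 0 kr = 500,000 kr
  500,000 kr × 15% = 75,000 kr

Standard income tax:
  20,000 kr × 15% = 3,000 kr
  35,000 kr × 28% = 9,800 kr
  285,000 kr × 40% = 114,000 kr
  → 126,800 kr

126,800 kr > 75,000 kr, so the standard income tax governs.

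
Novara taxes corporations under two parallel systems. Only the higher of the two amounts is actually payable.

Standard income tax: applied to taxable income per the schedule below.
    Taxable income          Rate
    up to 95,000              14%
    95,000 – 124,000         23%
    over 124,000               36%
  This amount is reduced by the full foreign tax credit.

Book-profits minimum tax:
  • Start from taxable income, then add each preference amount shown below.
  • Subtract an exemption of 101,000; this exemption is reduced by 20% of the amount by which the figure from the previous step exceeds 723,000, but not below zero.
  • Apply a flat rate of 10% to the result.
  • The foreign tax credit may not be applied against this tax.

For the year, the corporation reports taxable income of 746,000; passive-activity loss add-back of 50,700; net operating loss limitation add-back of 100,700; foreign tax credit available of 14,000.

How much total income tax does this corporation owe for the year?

229,890

Book-profits minimum tax:
  Adjusted income: 746,000 + 50,700 + 100,700 = 897,400
  Exemption: 101,000 − 20% × (897,400 − 723,000) = 101,000 − 34,880 = 66,120
  Base: 897,400 − 66,120 = 831,280
  831,280 × 10% = 83,128

Standard income tax:
  95,000 × 14% = 13,300
  29,000 × 23% = 6,670
  622,000 × 36% = 223,920
  → 243,890
  Less foreign tax credit 14,000 → 229,890

229,890 > 83,128, so the standard income tax governs.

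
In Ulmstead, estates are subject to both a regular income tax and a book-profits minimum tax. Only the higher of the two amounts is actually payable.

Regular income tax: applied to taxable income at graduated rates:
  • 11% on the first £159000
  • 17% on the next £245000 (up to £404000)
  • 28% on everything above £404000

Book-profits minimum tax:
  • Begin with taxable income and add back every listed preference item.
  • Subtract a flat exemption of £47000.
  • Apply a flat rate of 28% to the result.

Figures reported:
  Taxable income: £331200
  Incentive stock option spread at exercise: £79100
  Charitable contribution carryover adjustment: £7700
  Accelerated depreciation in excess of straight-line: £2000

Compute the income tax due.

Book-profits minimum tax:
  Adjusted income: £331200 + £79100 + £7700 + £2000 = £420000
  Less exemption £47000 → base £373000
  £373000 × 28% = £104440

Regular income tax:
  £159000 × 11% = £17490
  £172200 × 17% = £29274
  → £46764

£104440 > £46764, so the book-profits minimum tax is the binding amount.

£104440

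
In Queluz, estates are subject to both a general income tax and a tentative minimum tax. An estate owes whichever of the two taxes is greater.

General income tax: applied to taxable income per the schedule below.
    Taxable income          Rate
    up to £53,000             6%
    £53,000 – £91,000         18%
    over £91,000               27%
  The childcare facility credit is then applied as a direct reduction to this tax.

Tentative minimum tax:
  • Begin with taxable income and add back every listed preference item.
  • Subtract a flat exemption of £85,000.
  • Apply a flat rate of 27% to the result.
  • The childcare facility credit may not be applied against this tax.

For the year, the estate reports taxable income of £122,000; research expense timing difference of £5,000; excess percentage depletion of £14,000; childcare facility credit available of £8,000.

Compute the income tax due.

£15,120

Tentative minimum tax:
  Adjusted income: £122,000 + £5,000 + £14,000 = £141,000
  Less exemption £85,000 → base £56,000
  £56,000 × 27% = £15,120

General income tax:
  £53,000 × 6% = £3,180
  £38,000 × 18% = £6,840
  £31,000 × 27% = £8,370
  → £18,390
  Less childcare facility credit £8,000 → £10,390

£15,120 > £10,390, so the tentative minimum tax is the binding amount.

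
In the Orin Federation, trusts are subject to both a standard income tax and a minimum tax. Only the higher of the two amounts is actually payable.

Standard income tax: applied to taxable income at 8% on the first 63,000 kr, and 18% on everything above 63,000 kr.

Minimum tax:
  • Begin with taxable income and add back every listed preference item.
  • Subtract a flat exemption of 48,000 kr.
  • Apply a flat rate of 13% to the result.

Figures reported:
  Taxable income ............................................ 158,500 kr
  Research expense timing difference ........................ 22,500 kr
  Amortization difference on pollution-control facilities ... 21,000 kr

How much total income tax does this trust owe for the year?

Minimum tax:
  Adjusted income: 158,500 kr + 22,500 kr + 21,000 kr = 202,000 kr
  Less exemption 48,000 kr → base 154,000 kr
  154,000 kr × 13% = 20,020 kr

Standard income tax:
  63,000 kr × 8% = 5,040 kr
  95,500 kr × 18% = 17,190 kr
  → 22,230 kr

22,230 kr > 20,020 kr, so the standard income tax governs.

22,230 kr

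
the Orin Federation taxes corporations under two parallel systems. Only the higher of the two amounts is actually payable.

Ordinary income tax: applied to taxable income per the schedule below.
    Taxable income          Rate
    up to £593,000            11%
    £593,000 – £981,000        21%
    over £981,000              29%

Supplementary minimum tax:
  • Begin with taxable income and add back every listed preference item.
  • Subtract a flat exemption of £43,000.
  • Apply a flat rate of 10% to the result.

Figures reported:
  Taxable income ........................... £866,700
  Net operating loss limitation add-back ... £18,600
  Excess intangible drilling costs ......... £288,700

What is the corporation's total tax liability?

£122,707

Ordinary income tax:
  £593,000 × 11% = £65,230
  £273,700 × 21% = £57,477
  → £122,707

Supplementary minimum tax:
  Adjusted income: £866,700 + £18,600 + £288,700 = £1,174,000
  Less exemption £43,000 → base £1,131,000
  £1,131,000 × 10% = £113,100

£122,707 > £113,100, so the ordinary income tax governs.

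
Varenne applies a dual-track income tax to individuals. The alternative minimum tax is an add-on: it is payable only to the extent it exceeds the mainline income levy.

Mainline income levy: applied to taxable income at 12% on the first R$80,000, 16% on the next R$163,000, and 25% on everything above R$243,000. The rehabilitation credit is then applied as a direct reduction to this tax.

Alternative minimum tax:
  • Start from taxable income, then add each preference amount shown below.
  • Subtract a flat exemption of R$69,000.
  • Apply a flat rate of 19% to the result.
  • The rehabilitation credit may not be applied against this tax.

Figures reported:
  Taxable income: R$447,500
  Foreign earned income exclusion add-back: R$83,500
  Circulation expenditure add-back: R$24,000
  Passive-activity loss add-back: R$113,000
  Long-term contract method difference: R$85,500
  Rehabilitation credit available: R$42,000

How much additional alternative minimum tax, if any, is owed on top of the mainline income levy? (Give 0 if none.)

R$85,250

Alternative minimum tax:
  Adjusted income: R$447,500 + R$83,500 + R$24,000 + R$113,000 + R$85,500 = R$753,500
  Less exemption R$69,000 → base R$684,500
  R$684,500 × 19% = R$130,055

Mainline income levy:
  R$80,000 × 12% = R$9,600
  R$163,000 × 16% = R$26,080
  R$204,500 × 25% = R$51,125
  → R$86,805
  Less rehabilitation credit R$42,000 → R$44,805

Excess of alternative minimum tax over mainline income levy: R$130,055 − R$44,805 = R$85,250.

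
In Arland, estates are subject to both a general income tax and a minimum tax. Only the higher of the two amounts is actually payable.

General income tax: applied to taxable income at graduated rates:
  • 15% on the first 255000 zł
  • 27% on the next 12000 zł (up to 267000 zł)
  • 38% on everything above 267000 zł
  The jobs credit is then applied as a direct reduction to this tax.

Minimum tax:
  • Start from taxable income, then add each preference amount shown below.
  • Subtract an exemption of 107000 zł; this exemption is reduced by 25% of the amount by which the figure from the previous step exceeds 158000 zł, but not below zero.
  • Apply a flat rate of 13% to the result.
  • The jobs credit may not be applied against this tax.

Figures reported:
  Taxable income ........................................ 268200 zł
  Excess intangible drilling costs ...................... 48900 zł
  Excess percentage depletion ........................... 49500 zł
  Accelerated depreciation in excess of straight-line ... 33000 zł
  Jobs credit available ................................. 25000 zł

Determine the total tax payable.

45890 zł

General income tax:
  255000 zł × 15% = 38250 zł
  12000 zł × 27% = 3240 zł
  1200 zł × 38% = 456 zł
  → 41946 zł
  Less jobs credit 25000 zł → 16946 zł

Minimum tax:
  Adjusted income: 268200 zł + 48900 zł + 49500 zł + 33000 zł = 399600 zł
  Exemption: 107000 zł − 25% × (399600 zł − 158000 zł) = 107000 zł − 60400 zł = 46600 zł
  Base: 399600 zł − 46600 zł = 353000 zł
  353000 zł × 13% = 45890 zł

45890 zł > 16946 zł, so the minimum tax is the binding amount.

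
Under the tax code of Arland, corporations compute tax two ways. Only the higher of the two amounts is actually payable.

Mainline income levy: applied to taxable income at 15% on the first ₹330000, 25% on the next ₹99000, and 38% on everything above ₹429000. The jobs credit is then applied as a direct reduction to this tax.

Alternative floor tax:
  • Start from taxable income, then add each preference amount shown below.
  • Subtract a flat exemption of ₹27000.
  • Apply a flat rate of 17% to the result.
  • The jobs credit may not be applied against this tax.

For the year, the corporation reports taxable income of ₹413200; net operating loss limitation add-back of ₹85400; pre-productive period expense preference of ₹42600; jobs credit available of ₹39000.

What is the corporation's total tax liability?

₹87414

Mainline income levy:
  ₹330000 × 15% = ₹49500
  ₹83200 × 25% = ₹20800
  → ₹70300
  Less jobs credit ₹39000 → ₹31300

Alternative floor tax:
  Adjusted income: ₹413200 + ₹85400 + ₹42600 = ₹541200
  Less exemption ₹27000 → base ₹514200
  ₹514200 × 17% = ₹87414

₹87414 > ₹31300, so the alternative floor tax is the binding amount.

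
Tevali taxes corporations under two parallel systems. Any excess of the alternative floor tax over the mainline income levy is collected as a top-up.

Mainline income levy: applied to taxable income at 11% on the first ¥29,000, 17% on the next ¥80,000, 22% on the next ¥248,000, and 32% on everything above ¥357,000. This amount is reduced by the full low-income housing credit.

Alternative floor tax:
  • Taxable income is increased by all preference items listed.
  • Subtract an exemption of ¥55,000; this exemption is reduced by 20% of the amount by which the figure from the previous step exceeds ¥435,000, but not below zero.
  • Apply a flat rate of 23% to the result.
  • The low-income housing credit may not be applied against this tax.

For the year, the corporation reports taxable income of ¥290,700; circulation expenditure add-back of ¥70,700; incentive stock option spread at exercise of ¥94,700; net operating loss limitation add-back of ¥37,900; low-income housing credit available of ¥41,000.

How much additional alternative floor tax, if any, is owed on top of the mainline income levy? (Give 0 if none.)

¥87,920

Mainline income levy:
  ¥29,000 × 11% = ¥3,190
  ¥80,000 × 17% = ¥13,600
  ¥181,700 × 22% = ¥39,974
  → ¥56,764
  Less low-income housing credit ¥41,000 → ¥15,764

Alternative floor tax:
  Adjusted income: ¥290,700 + ¥70,700 + ¥94,700 + ¥37,900 = ¥494,000
  Exemption: ¥55,000 − 20% × (¥494,000 − ¥435,000) = ¥55,000 − ¥11,800 = ¥43,200
  Base: ¥494,000 − ¥43,200 = ¥450,800
  ¥450,800 × 23% = ¥103,684

Excess of alternative floor tax over mainline income levy: ¥103,684 − ¥15,764 = ¥87,920.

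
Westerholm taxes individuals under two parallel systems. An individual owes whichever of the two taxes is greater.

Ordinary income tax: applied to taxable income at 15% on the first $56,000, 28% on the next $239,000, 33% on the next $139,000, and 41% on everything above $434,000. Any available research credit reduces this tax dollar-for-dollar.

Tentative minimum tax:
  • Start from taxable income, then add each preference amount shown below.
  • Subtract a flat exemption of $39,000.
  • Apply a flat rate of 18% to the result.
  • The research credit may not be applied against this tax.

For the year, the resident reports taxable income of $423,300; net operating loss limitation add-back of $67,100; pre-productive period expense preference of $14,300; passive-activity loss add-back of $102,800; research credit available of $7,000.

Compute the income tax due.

$110,659

Tentative minimum tax:
  Adjusted income: $423,300 + $67,100 + $14,300 + $102,800 = $607,500
  Less exemption $39,000 → base $568,500
  $568,500 × 18% = $102,330

Ordinary income tax:
  $56,000 × 15% = $8,400
  $239,000 × 28% = $66,920
  $128,300 × 33% = $42,339
  → $117,659
  Less research credit $7,000 → $110,659

$110,659 > $102,330, so the ordinary income tax governs.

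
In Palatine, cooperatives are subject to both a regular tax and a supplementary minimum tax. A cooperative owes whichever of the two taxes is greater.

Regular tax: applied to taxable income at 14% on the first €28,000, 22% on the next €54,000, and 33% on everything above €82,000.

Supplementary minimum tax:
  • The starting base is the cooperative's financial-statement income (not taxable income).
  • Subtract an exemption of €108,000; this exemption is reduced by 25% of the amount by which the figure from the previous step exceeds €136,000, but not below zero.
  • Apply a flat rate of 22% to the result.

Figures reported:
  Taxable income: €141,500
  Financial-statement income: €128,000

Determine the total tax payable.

Regular tax:
  €28,000 × 14% = €3,920
  €54,000 × 22% = €11,880
  €59,500 × 33% = €19,635
  → €35,435

Supplementary minimum tax:
  Base (financial-statement income): €128,000
  Exemption: €128,000 ≤ €136,000, so full €108,000 applies
  Base: €128,000 − €108,000 = €20,000
  €20,000 × 22% = €4,400

€35,435 > €4,400, so the regular tax governs.

€35,435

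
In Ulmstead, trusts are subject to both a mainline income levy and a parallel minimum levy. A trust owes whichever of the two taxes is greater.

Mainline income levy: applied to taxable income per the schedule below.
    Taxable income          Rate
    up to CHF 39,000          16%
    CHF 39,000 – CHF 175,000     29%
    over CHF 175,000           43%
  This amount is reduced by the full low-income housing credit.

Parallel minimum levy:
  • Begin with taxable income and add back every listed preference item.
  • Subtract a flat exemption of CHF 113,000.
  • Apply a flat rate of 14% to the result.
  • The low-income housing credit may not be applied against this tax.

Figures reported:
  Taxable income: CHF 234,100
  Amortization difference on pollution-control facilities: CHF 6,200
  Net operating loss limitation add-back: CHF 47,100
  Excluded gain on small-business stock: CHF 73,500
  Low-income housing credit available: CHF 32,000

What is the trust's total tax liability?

CHF 39,093

Parallel minimum levy:
  Adjusted income: CHF 234,100 + CHF 6,200 + CHF 47,100 + CHF 73,500 = CHF 360,900
  Less exemption CHF 113,000 → base CHF 247,900
  CHF 247,900 × 14% = CHF 34,706

Mainline income levy:
  CHF 39,000 × 16% = CHF 6,240
  CHF 136,000 × 29% = CHF 39,440
  CHF 59,100 × 43% = CHF 25,413
  → CHF 71,093
  Less low-income housing credit CHF 32,000 → CHF 39,093

CHF 39,093 > CHF 34,706, so the mainline income levy governs.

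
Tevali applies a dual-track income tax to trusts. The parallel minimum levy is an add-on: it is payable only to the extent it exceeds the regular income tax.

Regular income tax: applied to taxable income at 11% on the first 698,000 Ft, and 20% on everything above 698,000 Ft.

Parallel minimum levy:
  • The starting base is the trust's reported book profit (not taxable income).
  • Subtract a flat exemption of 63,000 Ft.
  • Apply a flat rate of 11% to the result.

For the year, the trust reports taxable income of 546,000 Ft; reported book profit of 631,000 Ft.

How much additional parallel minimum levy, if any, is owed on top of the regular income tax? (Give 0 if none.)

2,420 Ft

Parallel minimum levy:
  Base (reported book profit): 631,000 Ft
  Less exemption 63,000 Ft → base 568,000 Ft
  568,000 Ft × 11% = 62,480 Ft

Regular income tax:
  546,000 Ft × 11% = 60,060 Ft

Excess of parallel minimum levy over regular income tax: 62,480 Ft − 60,060 Ft = 2,420 Ft.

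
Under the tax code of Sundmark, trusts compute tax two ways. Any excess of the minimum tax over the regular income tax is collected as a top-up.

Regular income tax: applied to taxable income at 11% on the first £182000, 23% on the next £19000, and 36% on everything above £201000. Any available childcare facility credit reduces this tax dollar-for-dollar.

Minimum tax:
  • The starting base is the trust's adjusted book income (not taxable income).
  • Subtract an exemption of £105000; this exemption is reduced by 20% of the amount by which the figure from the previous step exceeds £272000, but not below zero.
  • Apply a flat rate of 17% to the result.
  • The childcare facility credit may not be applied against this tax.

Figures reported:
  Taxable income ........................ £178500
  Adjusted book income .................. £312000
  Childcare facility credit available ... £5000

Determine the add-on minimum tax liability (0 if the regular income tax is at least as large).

£21915

Minimum tax:
  Base (adjusted book income): £312000
  Exemption: £105000 − 20% × (£312000 − £272000) = £105000 − £8000 = £97000
  Base: £312000 − £97000 = £215000
  £215000 × 17% = £36550

Regular income tax:
  £178500 × 11% = £19635
  Less childcare facility credit £5000 → £14635

Excess of minimum tax over regular income tax: £36550 − £14635 = £21915.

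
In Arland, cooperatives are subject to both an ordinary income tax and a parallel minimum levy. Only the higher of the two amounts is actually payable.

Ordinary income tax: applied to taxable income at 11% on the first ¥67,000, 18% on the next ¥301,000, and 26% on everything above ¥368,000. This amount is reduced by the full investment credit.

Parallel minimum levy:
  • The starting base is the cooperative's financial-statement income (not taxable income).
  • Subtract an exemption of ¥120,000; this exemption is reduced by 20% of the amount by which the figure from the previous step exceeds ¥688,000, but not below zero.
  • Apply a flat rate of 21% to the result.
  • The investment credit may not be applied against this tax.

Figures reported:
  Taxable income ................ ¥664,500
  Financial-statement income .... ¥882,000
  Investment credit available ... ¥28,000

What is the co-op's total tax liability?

Ordinary income tax:
  ¥67,000 × 11% = ¥7,370
  ¥301,000 × 18% = ¥54,180
  ¥296,500 × 26% = ¥77,090
  → ¥138,640
  Less investment credit ¥28,000 → ¥110,640

Parallel minimum levy:
  Base (financial-statement income): ¥882,000
  Exemption: ¥120,000 − 20% × (¥882,000 − ¥688,000) = ¥120,000 − ¥38,800 = ¥81,200
  Base: ¥882,000 − ¥81,200 = ¥800,800
  ¥800,800 × 21% = ¥168,168

¥168,168 > ¥110,640, so the parallel minimum levy is the binding amount.

¥168,168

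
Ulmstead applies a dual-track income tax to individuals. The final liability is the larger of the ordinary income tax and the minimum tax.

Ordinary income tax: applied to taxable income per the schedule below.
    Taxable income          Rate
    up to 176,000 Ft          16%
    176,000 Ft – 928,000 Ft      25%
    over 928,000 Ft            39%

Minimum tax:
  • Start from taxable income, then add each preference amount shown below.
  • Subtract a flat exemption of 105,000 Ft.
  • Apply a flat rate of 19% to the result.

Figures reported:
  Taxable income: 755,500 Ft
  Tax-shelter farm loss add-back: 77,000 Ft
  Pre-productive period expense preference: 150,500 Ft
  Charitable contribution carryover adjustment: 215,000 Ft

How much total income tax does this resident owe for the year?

207,670 Ft

Minimum tax:
  Adjusted income: 755,500 Ft + 77,000 Ft + 150,500 Ft + 215,000 Ft = 1,198,000 Ft
  Less exemption 105,000 Ft → base 1,093,000 Ft
  1,093,000 Ft × 19% = 207,670 Ft

Ordinary income tax:
  176,000 Ft × 16% = 28,160 Ft
  579,500 Ft × 25% = 144,875 Ft
  → 173,035 Ft

207,670 Ft > 173,035 Ft, so the minimum tax is the binding amount.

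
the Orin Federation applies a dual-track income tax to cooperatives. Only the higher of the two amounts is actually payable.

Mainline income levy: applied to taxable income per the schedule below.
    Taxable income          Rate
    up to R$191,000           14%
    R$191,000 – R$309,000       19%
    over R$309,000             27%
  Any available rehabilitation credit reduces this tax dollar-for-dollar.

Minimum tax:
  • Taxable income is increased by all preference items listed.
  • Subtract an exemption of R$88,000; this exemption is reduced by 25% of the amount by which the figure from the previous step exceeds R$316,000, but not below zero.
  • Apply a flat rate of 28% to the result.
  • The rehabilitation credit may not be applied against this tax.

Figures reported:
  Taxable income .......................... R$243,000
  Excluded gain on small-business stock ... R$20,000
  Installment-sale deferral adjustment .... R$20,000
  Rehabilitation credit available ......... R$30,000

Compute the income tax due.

R$54,600

Minimum tax:
  Adjusted income: R$243,000 + R$20,000 + R$20,000 = R$283,000
  Exemption: R$283,000 ≤ R$316,000, so full R$88,000 applies
  Base: R$283,000 − R$88,000 = R$195,000
  R$195,000 × 28% = R$54,600

Mainline income levy:
  R$191,000 × 14% = R$26,740
  R$52,000 × 19% = R$9,880
  → R$36,620
  Less rehabilitation credit R$30,000 → R$6,620

R$54,600 > R$6,620, so the minimum tax is the binding amount.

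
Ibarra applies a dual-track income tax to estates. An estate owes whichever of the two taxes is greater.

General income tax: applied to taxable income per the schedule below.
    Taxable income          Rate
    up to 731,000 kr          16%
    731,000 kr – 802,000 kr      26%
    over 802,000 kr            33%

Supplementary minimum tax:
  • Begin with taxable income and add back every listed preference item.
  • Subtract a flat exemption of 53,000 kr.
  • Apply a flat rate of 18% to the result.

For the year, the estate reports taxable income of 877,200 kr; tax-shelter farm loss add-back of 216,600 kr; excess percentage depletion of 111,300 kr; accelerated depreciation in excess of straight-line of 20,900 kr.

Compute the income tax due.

General income tax:
  731,000 kr × 16% = 116,960 kr
  71,000 kr × 26% = 18,460 kr
  75,200 kr × 33% = 24,816 kr
  → 160,236 kr

Supplementary minimum tax:
  Adjusted income: 877,200 kr + 216,600 kr + 111,300 kr + 20,900 kr = 1,226,000 kr
  Less exemption 53,000 kr → base 1,173,000 kr
  1,173,000 kr × 18% = 211,140 kr

211,140 kr > 160,236 kr, so the supplementary minimum tax is the binding amount.

211,140 kr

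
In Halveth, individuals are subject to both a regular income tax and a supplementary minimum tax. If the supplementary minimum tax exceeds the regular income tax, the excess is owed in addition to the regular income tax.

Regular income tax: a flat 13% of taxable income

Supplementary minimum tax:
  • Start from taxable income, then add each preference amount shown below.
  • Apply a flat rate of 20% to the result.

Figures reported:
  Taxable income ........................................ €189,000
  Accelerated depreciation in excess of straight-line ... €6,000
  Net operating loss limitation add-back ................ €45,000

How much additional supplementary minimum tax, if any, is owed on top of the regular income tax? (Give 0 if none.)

Supplementary minimum tax:
  Adjusted income: €189,000 + €6,000 + €45,000 = €240,000
  €240,000 × 20% = €48,000

Regular income tax:
  €189,000 × 13% = €24,570

Excess of supplementary minimum tax over regular income tax: €48,000 − €24,570 = €23,430.

€23,430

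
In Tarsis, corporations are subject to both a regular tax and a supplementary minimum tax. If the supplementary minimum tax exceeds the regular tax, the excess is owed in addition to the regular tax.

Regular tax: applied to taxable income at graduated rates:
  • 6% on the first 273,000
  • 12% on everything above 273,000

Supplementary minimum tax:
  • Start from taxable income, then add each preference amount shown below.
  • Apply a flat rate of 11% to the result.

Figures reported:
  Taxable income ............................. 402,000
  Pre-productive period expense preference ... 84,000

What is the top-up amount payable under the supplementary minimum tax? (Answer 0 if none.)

21,600

Supplementary minimum tax:
  Adjusted income: 402,000 + 84,000 = 486,000
  486,000 × 11% = 53,460

Regular tax:
  273,000 × 6% = 16,380
  129,000 × 12% = 15,480
  → 31,860

Excess of supplementary minimum tax over regular tax: 53,460 − 31,860 = 21,600.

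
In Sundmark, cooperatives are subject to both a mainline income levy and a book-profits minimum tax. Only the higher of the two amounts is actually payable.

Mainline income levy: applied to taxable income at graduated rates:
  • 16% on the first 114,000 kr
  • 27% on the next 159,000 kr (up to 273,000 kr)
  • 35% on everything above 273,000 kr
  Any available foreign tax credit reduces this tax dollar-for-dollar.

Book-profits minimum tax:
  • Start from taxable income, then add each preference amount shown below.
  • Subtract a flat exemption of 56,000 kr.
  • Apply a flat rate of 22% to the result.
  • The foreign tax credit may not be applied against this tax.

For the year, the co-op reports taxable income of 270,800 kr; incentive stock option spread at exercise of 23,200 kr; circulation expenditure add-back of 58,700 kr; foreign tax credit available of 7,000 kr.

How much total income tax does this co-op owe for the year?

Book-profits minimum tax:
  Adjusted income: 270,800 kr + 23,200 kr + 58,700 kr = 352,700 kr
  Less exemption 56,000 kr → base 296,700 kr
  296,700 kr × 22% = 65,274 kr

Mainline income levy:
  114,000 kr × 16% = 18,240 kr
  156,800 kr × 27% = 42,336 kr
  → 60,576 kr
  Less foreign tax credit 7,000 kr → 53,576 kr

65,274 kr > 53,576 kr, so the book-profits minimum tax is the binding amount.

65,274 kr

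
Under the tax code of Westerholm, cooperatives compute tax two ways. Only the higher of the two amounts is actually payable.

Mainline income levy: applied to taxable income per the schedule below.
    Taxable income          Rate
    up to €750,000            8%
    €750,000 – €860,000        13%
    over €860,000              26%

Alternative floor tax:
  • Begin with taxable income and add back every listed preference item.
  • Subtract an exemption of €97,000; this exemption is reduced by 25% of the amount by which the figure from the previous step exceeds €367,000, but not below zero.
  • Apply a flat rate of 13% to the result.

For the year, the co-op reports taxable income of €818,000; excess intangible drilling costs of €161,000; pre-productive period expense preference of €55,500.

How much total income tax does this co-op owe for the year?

Alternative floor tax:
  Adjusted income: €818,000 + €161,000 + €55,500 = €1,034,500
  Exemption: 25% × (€1,034,500 − €367,000) = €166,875 ≥ €97,000, so the exemption is fully phased out
  Base: €1,034,500 − €0 = €1,034,500
  €1,034,500 × 13% = €134,485

Mainline income levy:
  €750,000 × 8% = €60,000
  €68,000 × 13% = €8,840
  → €68,840

€134,485 > €68,840, so the alternative floor tax is the binding amount.

€134,485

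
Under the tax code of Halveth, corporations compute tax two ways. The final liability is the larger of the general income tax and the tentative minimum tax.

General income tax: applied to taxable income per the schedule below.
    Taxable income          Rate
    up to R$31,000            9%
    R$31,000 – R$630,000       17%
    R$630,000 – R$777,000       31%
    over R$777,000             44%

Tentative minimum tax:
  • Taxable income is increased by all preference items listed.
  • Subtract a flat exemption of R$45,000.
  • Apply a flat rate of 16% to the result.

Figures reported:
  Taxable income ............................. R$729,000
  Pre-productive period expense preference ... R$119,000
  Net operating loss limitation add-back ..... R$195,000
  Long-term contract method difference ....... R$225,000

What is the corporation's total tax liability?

R$195,680

General income tax:
  R$31,000 × 9% = R$2,790
  R$599,000 × 17% = R$101,830
  R$99,000 × 31% = R$30,690
  → R$135,310

Tentative minimum tax:
  Adjusted income: R$729,000 + R$119,000 + R$195,000 + R$225,000 = R$1,268,000
  Less exemption R$45,000 → base R$1,223,000
  R$1,223,000 × 16% = R$195,680

R$195,680 > R$135,310, so the tentative minimum tax is the binding amount.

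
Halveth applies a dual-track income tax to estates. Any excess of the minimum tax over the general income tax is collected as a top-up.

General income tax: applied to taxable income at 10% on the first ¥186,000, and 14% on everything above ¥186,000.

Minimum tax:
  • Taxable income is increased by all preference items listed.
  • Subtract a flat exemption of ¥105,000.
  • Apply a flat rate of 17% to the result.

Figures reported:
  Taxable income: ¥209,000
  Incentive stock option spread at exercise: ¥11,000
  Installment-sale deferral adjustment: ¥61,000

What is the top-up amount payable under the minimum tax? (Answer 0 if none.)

¥8,100

Minimum tax:
  Adjusted income: ¥209,000 + ¥11,000 + ¥61,000 = ¥281,000
  Less exemption ¥105,000 → base ¥176,000
  ¥176,000 × 17% = ¥29,920

General income tax:
  ¥186,000 × 10% = ¥18,600
  ¥23,000 × 14% = ¥3,220
  → ¥21,820

Excess of minimum tax over general income tax: ¥29,920 − ¥21,820 = ¥8,100.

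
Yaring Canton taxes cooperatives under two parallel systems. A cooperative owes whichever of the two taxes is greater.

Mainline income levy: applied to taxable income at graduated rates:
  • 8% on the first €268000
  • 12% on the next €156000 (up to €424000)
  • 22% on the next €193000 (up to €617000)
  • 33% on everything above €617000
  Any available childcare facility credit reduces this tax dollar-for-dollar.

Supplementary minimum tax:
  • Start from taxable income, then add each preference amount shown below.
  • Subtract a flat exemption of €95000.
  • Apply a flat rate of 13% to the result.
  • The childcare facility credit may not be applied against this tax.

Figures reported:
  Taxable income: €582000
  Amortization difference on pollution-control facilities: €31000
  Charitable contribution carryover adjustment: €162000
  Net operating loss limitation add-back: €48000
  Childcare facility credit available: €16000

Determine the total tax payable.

€94640

Mainline income levy:
  €268000 × 8% = €21440
  €156000 × 12% = €18720
  €158000 × 22% = €34760
  → €74920
  Less childcare facility credit €16000 → €58920

Supplementary minimum tax:
  Adjusted income: €582000 + €31000 + €162000 + €48000 = €823000
  Less exemption €95000 → base €728000
  €728000 × 13% = €94640

€94640 > €58920, so the supplementary minimum tax is the binding amount.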